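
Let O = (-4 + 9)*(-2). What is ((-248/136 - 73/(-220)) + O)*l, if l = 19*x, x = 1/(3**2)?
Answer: -816601/33660 ≈ -24.260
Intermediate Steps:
x = 1/9 ≈ 0.11111
O = -10 (O = 5*(-2) = -10)
l = 19/9 (l = 19*(1/9) = 19/9 ≈ 2.1111)
((-248/136 - 73/(-220)) + O)*l = ((-248/136 - 73/(-220)) - 10)*(19/9) = ((-248*1/136 - 73*(-1/220)) - 10)*(19/9) = ((-31/17 + 73/220) - 10)*(19/9) = (-5579/3740 - 10)*(19/9) = -42979/3740*19/9 = -816601/33660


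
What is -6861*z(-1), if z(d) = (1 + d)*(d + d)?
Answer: 0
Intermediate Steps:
z(d) = 2*d*(1 + d) (z(d) = (1 + d)*(2*d) = 2*d*(1 + d))
-6861*z(-1) = -13722*(-1)*(1 - 1) = -13722*(-1)*0 = -6861*0 = 0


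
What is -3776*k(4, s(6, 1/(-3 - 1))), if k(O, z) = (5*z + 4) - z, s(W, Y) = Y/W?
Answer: -43424/3 ≈ -14475.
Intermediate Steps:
k(O, z) = 4 + 4*z (k(O, z) = (4 + 5*z) - z = 4 + 4*z)
-3776*k(4, s(6, 1/(-3 - 1))) = -3776*(4 + 4*(1/(-3 - 1*6))) = -3776*(4 + 4*((⅙)/(-4))) = -3776*(4 + 4*(-¼*⅙)) = -3776*(4 + 4*(-1/24)) = -3776*(4 - ⅙) = -3776*23/6 = -43424/3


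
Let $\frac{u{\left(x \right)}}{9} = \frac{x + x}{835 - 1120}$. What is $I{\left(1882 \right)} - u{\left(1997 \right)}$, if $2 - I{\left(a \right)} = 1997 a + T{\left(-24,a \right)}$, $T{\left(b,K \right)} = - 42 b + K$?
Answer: $- \frac{357306008}{95} \approx -3.7611 \cdot 10^{6}$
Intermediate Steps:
$T{\left(b,K \right)} = K - 42 b$
$I{\left(a \right)} = -1006 - 1998 a$ ($I{\left(a \right)} = 2 - \left(1997 a + \left(a - -1008\right)\right) = 2 - \left(1997 a + \left(a + 1008\right)\right) = 2 - \left(1997 a + \left(1008 + a\right)\right) = 2 - \left(1008 + 1998 a\right) = -1006 - 1998 a$)
$u{\left(x \right)} = - \frac{6 x}{95}$ ($u{\left(x \right)} = 9 \frac{x + x}{835 - 1120} = 9 \frac{2 x}{-285} = 9 \cdot 2 x \left(- \frac{1}{285}\right) = 9 \left(- \frac{2 x}{285}\right) = - \frac{6 x}{95}$)
$I{\left(1882 \right)} - u{\left(1997 \right)} = \left(-1006 - 3760236\right) - \left(- \frac{6}{95}\right) 1997 = \left(-1006 - 3760236\right) - - \frac{11982}{95} = -3761242 + \frac{11982}{95} = - \frac{357306008}{95}$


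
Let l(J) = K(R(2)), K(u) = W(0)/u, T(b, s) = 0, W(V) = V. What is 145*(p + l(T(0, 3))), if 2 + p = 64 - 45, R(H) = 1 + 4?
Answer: 2465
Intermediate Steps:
R(H) = 5
p = 17 (p = -2 + (64 - 45) = -2 + 19 = 17)
K(u) = 0 (K(u) = 0/u = 0)
l(J) = 0
145*(p + l(T(0, 3))) = 145*(17 + 0) = 145*17 = 2465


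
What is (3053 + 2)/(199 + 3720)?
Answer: 3055/3919 ≈ 0.77954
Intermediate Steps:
(3053 + 2)/(199 + 3720) = 3055/3919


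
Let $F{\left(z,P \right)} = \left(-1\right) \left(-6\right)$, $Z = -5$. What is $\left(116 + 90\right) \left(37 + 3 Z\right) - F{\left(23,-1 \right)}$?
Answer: $4526$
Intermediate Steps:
$F{\left(z,P \right)} = 6$
$\left(116 + 90\right) \left(37 + 3 Z\right) - F{\left(23,-1 \right)} = \left(116 + 90\right) \left(37 + 3 \left(-5\right)\right) - 6 = 206 \left(37 - 15\right) - 6 = 206 \cdot 22 - 6 = 4532 - 6 = 4526$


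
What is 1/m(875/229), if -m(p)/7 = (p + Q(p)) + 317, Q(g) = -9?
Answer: -229/499849 ≈ -0.00045814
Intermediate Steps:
m(p) = -2156 - 7*p (m(p) = -7*((p - 9) + 317) = -7*((-9 + p) + 317) = -7*(308 + p) = -2156 - 7*p)
1/m(875/229) = 1/(-2156 - 6125/229) = 1/(-499849/229) = -229/499849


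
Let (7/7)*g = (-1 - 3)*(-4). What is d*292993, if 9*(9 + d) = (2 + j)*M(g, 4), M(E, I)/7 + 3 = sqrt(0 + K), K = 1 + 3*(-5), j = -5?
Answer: -585986 - 2050951*I*sqrt(14)/3 ≈ -5.8599e+5 - 2.558e+6*I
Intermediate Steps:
K = -14 (K = 1 - 15 = -14)
g = 16 (g = (-1 - 3)*(-4) = -4*(-4) = 16)
M(E, I) = -21 + 7*I*sqrt(14) (M(E, I) = -21 + 7*sqrt(0 - 14) = -21 + 7*sqrt(-14) = -21 + 7*(I*sqrt(14)) = -21 + 7*I*sqrt(14))
d = -2 - 7*I*sqrt(14)/3 (d = -9 + ((2 - 5)*(-21 + 7*I*sqrt(14)))/9 = -9 + (-3*(-21 + 7*I*sqrt(14)))/9 = -9 + (63 - 21*I*sqrt(14))/9 = -9 + (7 - 7*I*sqrt(14)/3) = -2 - 7*I*sqrt(14)/3 ≈ -2.0 - 8.7305*I)
d*292993 = (-2 - 7*I*sqrt(14)/3)*292993 = -585986 - 2050951*I*sqrt(14)/3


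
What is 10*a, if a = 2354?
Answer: 23540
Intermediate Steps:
10*a = 10*2354 = 23540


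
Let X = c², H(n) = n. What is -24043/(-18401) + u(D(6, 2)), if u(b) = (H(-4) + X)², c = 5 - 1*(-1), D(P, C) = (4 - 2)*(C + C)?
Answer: 18866667/18401 ≈ 1025.3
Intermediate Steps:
D(P, C) = 4*C (D(P, C) = 2*(2*C) = 4*C)
c = 6 (c = 5 + 1 = 6)
X = 36 (X = 6² = 36)
u(b) = 1024 (u(b) = (-4 + 36)² = 32² = 1024)
-24043/(-18401) + u(D(6, 2)) = -24043/(-18401) + 1024 = -24043*(-1/18401) + 1024 = 24043/18401 + 1024 = 18866667/18401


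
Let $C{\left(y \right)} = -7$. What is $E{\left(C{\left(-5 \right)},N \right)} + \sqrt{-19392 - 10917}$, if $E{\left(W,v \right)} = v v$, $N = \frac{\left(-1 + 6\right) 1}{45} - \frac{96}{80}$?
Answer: $\frac{2401}{2025} + i \sqrt{30309} \approx 1.1857 + 174.09 i$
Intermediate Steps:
$N = - \frac{49}{45}$ ($N = 5 \cdot 1 \cdot \frac{1}{45} - \frac{6}{5} = 5 \cdot \frac{1}{45} - \frac{6}{5} = \frac{1}{9} - \frac{6}{5} = - \frac{49}{45} \approx -1.0889$)
$E{\left(W,v \right)} = v^{2}$
$E{\left(C{\left(-5 \right)},N \right)} + \sqrt{-19392 - 10917} = \left(- \frac{49}{45}\right)^{2} + \sqrt{-19392 - 10917} = \frac{2401}{2025} + \sqrt{-30309} = \frac{2401}{2025} + i \sqrt{30309}$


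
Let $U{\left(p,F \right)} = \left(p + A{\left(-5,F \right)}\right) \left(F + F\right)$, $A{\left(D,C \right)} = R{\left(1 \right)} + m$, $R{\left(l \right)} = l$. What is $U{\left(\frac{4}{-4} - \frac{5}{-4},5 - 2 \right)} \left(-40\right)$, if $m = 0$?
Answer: $-300$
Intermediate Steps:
$A{\left(D,C \right)} = 1$ ($A{\left(D,C \right)} = 1 + 0 = 1$)
$U{\left(p,F \right)} = 2 F \left(1 + p\right)$ ($U{\left(p,F \right)} = \left(p + 1\right) \left(F + F\right) = \left(1 + p\right) 2 F = 2 F \left(1 + p\right)$)
$U{\left(\frac{4}{-4} - \frac{5}{-4},5 - 2 \right)} \left(-40\right) = 2 \left(5 - 2\right) \left(1 + \left(\frac{4}{-4} - \frac{5}{-4}\right)\right) \left(-40\right) = 2 \cdot 3 \left(1 + \left(4 \left(- \frac{1}{4}\right) - - \frac{5}{4}\right)\right) \left(-40\right) = 2 \cdot 3 \left(1 + \left(-1 + \frac{5}{4}\right)\right) \left(-40\right) = 2 \cdot 3 \left(1 + \frac{1}{4}\right) \left(-40\right) = 2 \cdot 3 \cdot \frac{5}{4} \left(-40\right) = \frac{15}{2} \left(-40\right) = -300$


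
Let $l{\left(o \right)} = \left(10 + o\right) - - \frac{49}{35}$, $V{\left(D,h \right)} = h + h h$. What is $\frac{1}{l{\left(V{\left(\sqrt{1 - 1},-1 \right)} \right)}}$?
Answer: $\frac{5}{57} \approx 0.087719$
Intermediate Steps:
$V{\left(D,h \right)} = h + h^{2}$
$l{\left(o \right)} = \frac{57}{5} + o$ ($l{\left(o \right)} = \left(10 + o\right) - \left(-49\right) \frac{1}{35} = \left(10 + o\right) - - \frac{7}{5} = \left(10 + o\right) + \frac{7}{5} = \frac{57}{5} + o$)
$\frac{1}{l{\left(V{\left(\sqrt{1 - 1},-1 \right)} \right)}} = \frac{1}{\frac{57}{5} - \left(1 - 1\right)} = \frac{1}{\frac{57}{5} - 0} = \frac{1}{\frac{57}{5} + 0} = \frac{1}{\frac{57}{5}} = \frac{5}{57}$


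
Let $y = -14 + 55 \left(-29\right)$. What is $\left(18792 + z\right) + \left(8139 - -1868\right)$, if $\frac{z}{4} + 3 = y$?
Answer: $22351$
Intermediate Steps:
$y = -1609$ ($y = -14 - 1595 = -1609$)
$z = -6448$ ($z = -12 + 4 \left(-1609\right) = -12 - 6436 = -6448$)
$\left(18792 + z\right) + \left(8139 - -1868\right) = \left(18792 - 6448\right) + \left(8139 - -1868\right) = 12344 + \left(8139 + 1868\right) = 12344 + 10007 = 22351$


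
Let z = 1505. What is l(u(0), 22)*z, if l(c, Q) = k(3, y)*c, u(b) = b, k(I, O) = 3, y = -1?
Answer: 0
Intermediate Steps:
l(c, Q) = 3*c
l(u(0), 22)*z = (3*0)*1505 = 0*1505 = 0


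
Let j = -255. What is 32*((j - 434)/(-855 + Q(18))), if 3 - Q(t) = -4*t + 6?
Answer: 11024/393 ≈ 28.051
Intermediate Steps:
Q(t) = -3 + 4*t (Q(t) = 3 - (-4*t + 6) = 3 - (6 - 4*t) = 3 + (-6 + 4*t) = -3 + 4*t)
32*((j - 434)/(-855 + Q(18))) = 32*((-255 - 434)/(-855 + (-3 + 4*18))) = 32*(-689/(-855 + (-3 + 72))) = 32*(-689/(-855 + 69)) = 32*(-689/(-786)) = 32*(-689*(-1/786)) = 32*(689/786) = 11024/393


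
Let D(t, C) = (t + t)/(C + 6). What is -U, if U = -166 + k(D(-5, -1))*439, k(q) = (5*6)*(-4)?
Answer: 52846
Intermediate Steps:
D(t, C) = 2*t/(6 + C) (D(t, C) = (2*t)/(6 + C) = 2*t/(6 + C))
k(q) = -120 (k(q) = 30*(-4) = -120)
U = -52846 (U = -166 - 120*439 = -166 - 52680 = -52846)
-U = -1*(-52846) = 52846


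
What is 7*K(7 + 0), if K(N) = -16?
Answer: -112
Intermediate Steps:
7*K(7 + 0) = 7*(-16) = -112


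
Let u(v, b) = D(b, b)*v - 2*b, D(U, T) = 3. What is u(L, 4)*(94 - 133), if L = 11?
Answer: -975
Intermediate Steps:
u(v, b) = -2*b + 3*v (u(v, b) = 3*v - 2*b = -2*b + 3*v)
u(L, 4)*(94 - 133) = (-2*4 + 3*11)*(94 - 133) = (-8 + 33)*(-39) = 25*(-39) = -975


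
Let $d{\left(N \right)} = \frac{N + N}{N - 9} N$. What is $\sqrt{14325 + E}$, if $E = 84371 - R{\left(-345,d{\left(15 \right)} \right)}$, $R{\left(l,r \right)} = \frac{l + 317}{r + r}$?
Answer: $\frac{\sqrt{22206642}}{15} \approx 314.16$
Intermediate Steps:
$d{\left(N \right)} = \frac{2 N^{2}}{-9 + N}$ ($d{\left(N \right)} = \frac{2 N}{-9 + N} N = \frac{2 N^{2}}{-9 + N}$)
$R{\left(l,r \right)} = \frac{317 + l}{2 r}$
$E = \frac{6327839}{75}$ ($E = 84371 - \frac{317 - 345}{2 \frac{2 \cdot 15^{2}}{-9 + 15}} = 84371 - \frac{1}{2} \frac{1}{2 \cdot 225 \cdot \frac{1}{6}} \left(-28\right) = 84371 - \frac{1}{2} \cdot \frac{1}{75} \left(-28\right) = 84371 - - \frac{14}{75} = 84371 + \frac{14}{75} = \frac{6327839}{75} \approx 84371.0$)
$\sqrt{14325 + E} = \sqrt{14325 + \frac{6327839}{75}} = \sqrt{\frac{7402214}{75}} = \frac{\sqrt{22206642}}{15}$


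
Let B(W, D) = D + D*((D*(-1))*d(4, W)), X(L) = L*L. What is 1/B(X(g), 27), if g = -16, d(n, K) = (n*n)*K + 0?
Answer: -1/2985957 ≈ -3.3490e-7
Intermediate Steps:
d(n, K) = K*n² (d(n, K) = n²*K + 0 = K*n² + 0 = K*n²)
X(L) = L²
B(W, D) = D - 16*W*D² (B(W, D) = D + D*((D*(-1))*(W*4²)) = D + D*((-D)*(W*16)) = D + D*((-D)*(16*W)) = D + D*(-16*D*W) = D - 16*W*D²)
1/B(X(g), 27) = 1/(27*(1 - 16*27*(-16)²)) = 1/(27*(1 - 16*27*256)) = 1/(27*(1 - 110592)) = 1/(27*(-110591)) = 1/(-2985957) = -1/2985957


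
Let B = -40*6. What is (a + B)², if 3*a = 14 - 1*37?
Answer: 552049/9 ≈ 61339.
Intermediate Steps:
B = -240
a = -23/3 (a = (14 - 1*37)/3 = (14 - 37)/3 = (⅓)*(-23) = -23/3 ≈ -7.6667)
(a + B)² = (-23/3 - 240)² = (-743/3)² = 552049/9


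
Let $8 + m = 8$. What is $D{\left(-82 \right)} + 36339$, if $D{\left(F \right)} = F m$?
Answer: $36339$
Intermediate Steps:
$m = 0$ ($m = -8 + 8 = 0$)
$D{\left(F \right)} = 0$ ($D{\left(F \right)} = F 0 = 0$)
$D{\left(-82 \right)} + 36339 = 0 + 36339 = 36339$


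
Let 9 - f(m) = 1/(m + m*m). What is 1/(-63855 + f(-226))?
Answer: -50850/3246569101 ≈ -1.5663e-5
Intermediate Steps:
f(m) = 9 - 1/(m + m²) (f(m) = 9 - 1/(m + m*m) = 9 - 1/(m + m²))
1/(-63855 + f(-226)) = 1/(-63855 + (-1 + 9*(-226) + 9*(-226)²)/((-226)*(1 - 226))) = 1/(-63855 - 1/226*(-1 - 2034 + 9*51076)/(-225)) = 1/(-63855 - 1/226*(-1/225)*(-1 - 2034 + 459684)) = 1/(-63855 - 1/226*(-1/225)*457649) = 1/(-63855 + 457649/50850) = 1/(-3246569101/50850) = -50850/3246569101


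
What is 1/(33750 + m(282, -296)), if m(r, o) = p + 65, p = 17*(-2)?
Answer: 1/33781 ≈ 2.9602e-5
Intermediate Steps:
p = -34
m(r, o) = 31 (m(r, o) = -34 + 65 = 31)
1/(33750 + m(282, -296)) = 1/(33750 + 31) = 1/33781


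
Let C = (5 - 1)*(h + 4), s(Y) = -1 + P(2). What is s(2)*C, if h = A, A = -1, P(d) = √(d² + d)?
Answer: -12 + 12*√6 ≈ 17.394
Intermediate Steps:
P(d) = √(d + d²)
s(Y) = -1 + √6 (s(Y) = -1 + √(2*(1 + 2)) = -1 + √(2*3) = -1 + √6)
h = -1
C = 12 (C = (5 - 1)*(-1 + 4) = 4*3 = 12)
s(2)*C = (-1 + √6)*12 = -12 + 12*√6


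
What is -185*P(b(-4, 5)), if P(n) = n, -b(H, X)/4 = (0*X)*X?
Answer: 0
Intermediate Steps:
b(H, X) = 0 (b(H, X) = -4*0*X*X = -0*X = -4*0 = 0)
-185*P(b(-4, 5)) = -185*0 = 0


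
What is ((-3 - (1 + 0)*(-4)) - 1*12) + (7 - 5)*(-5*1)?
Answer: -21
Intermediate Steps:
((-3 - (1 + 0)*(-4)) - 1*12) + (7 - 5)*(-5*1) = ((-3 - (-4)) - 12) + 2*(-5) = ((-3 - 1*(-4)) - 12) - 10 = ((-3 + 4) - 12) - 10 = (1 - 12) - 10 = -11 - 10 = -21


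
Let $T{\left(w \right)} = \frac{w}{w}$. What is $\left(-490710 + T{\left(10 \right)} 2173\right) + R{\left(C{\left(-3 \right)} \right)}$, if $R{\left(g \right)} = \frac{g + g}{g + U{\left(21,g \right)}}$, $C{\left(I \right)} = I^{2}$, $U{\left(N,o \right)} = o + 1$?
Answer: $- \frac{9282185}{19} \approx -4.8854 \cdot 10^{5}$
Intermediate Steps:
$U{\left(N,o \right)} = 1 + o$
$T{\left(w \right)} = 1$
$R{\left(g \right)} = \frac{2 g}{1 + 2 g}$ ($R{\left(g \right)} = \frac{g + g}{g + \left(1 + g\right)} = \frac{2 g}{1 + 2 g}$)
$\left(-490710 + T{\left(10 \right)} 2173\right) + R{\left(C{\left(-3 \right)} \right)} = \left(-490710 + 1 \cdot 2173\right) + \frac{2 \left(-3\right)^{2}}{1 + 2 \left(-3\right)^{2}} = \left(-490710 + 2173\right) + 2 \cdot 9 \frac{1}{1 + 2 \cdot 9} = -488537 + 2 \cdot 9 \frac{1}{1 + 18} = -488537 + 2 \cdot 9 \cdot \frac{1}{19} = -488537 + \frac{18}{19} = - \frac{9282185}{19}$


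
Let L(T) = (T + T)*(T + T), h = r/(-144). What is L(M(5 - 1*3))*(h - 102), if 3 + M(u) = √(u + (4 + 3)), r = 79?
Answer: 0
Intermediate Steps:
M(u) = -3 + √(7 + u) (M(u) = -3 + √(u + (4 + 3)) = -3 + √(u + 7) = -3 + √(7 + u))
h = -79/144 (h = 79/(-144) = 79*(-1/144) = -79/144 ≈ -0.54861)
L(T) = 4*T² (L(T) = (2*T)*(2*T) = 4*T²)
L(M(5 - 1*3))*(h - 102) = (4*(-3 + √(7 + (5 - 1*3)))²)*(-79/144 - 102) = (4*(-3 + √(7 + (5 - 3)))²)*(-14767/144) = (4*(-3 + √(7 + 2))²)*(-14767/144) = (4*(-3 + √9)²)*(-14767/144) = (4*(-3 + 3)²)*(-14767/144) = (4*0²)*(-14767/144) = (4*0)*(-14767/144) = 0*(-14767/144) = 0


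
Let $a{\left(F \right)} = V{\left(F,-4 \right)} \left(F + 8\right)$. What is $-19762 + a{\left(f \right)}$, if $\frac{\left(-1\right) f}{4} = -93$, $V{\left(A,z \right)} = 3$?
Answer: $-18622$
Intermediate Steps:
$f = 372$ ($f = \left(-4\right) \left(-93\right) = 372$)
$a{\left(F \right)} = 24 + 3 F$ ($a{\left(F \right)} = 3 \left(F + 8\right) = 3 \left(8 + F\right) = 24 + 3 F$)
$-19762 + a{\left(f \right)} = -19762 + \left(24 + 3 \cdot 372\right) = -19762 + \left(24 + 1116\right) = -19762 + 1140 = -18622$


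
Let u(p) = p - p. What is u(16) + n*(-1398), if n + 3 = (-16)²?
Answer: -353694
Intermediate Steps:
n = 253 (n = -3 + (-16)² = -3 + 256 = 253)
u(p) = 0
u(16) + n*(-1398) = 0 + 253*(-1398) = 0 - 353694 = -353694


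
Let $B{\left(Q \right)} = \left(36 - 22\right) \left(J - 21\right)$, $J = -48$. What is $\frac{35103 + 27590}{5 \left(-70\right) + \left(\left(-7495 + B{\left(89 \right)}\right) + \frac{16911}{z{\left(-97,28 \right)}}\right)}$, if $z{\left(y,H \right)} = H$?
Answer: $- \frac{1755404}{229797} \approx -7.6389$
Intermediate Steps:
$B{\left(Q \right)} = -966$ ($B{\left(Q \right)} = \left(36 - 22\right) \left(-48 - 21\right) = 14 \left(-69\right) = -966$)
$\frac{35103 + 27590}{5 \left(-70\right) + \left(\left(-7495 + B{\left(89 \right)}\right) + \frac{16911}{z{\left(-97,28 \right)}}\right)} = \frac{35103 + 27590}{5 \left(-70\right) + \left(\left(-7495 - 966\right) + \frac{16911}{28}\right)} = \frac{62693}{-350 + \left(-8461 + 16911 \cdot \frac{1}{28}\right)} = \frac{62693}{-350 + \left(-8461 + \frac{16911}{28}\right)} = \frac{62693}{-350 - \frac{219997}{28}} = \frac{62693}{- \frac{229797}{28}} = 62693 \left(- \frac{28}{229797}\right) = - \frac{1755404}{229797}$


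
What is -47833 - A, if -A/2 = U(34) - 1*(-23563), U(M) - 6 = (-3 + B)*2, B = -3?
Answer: -719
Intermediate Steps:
U(M) = -6 (U(M) = 6 + (-3 - 3)*2 = 6 - 6*2 = 6 - 12 = -6)
A = -47114 (A = -2*(-6 - 1*(-23563)) = -2*(-6 + 23563) = -2*23557 = -47114)
-47833 - A = -47833 - 1*(-47114) = -47833 + 47114 = -719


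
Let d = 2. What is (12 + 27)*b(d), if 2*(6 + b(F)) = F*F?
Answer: -156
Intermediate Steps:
b(F) = -6 + F**2/2 (b(F) = -6 + (F*F)/2 = -6 + F**2/2)
(12 + 27)*b(d) = (12 + 27)*(-6 + (1/2)*2**2) = 39*(-6 + (1/2)*4) = 39*(-6 + 2) = 39*(-4) = -156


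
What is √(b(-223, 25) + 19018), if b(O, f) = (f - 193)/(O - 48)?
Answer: √1396746466/271 ≈ 137.91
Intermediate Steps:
b(O, f) = (-193 + f)/(-48 + O)
√(b(-223, 25) + 19018) = √((-193 + 25)/(-48 - 223) + 19018) = √(-168/(-271) + 19018) = √(-1/271*(-168) + 19018) = √(168/271 + 19018) = √(5154046/271) = √1396746466/271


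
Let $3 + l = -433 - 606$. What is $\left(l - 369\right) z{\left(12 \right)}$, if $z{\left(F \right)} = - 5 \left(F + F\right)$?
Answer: $169320$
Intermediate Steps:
$z{\left(F \right)} = - 10 F$ ($z{\left(F \right)} = - 5 \cdot 2 F = - 10 F$)
$l = -1042$ ($l = -3 - 1039 = -1042$)
$\left(l - 369\right) z{\left(12 \right)} = \left(-1042 - 369\right) \left(\left(-10\right) 12\right) = \left(-1042 - 369\right) \left(-120\right) = \left(-1411\right) \left(-120\right) = 169320$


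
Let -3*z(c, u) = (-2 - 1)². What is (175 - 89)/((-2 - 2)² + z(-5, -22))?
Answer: 86/13 ≈ 6.6154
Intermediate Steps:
z(c, u) = -3 (z(c, u) = -(-2 - 1)²/3 = -⅓*(-3)² = -⅓*9 = -3)
(175 - 89)/((-2 - 2)² + z(-5, -22)) = (175 - 89)/((-2 - 2)² - 3) = 86/((-4)² - 3) = 86/(16 - 3) = 86/13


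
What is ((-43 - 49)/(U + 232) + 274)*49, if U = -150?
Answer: 548212/41 ≈ 13371.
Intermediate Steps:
((-43 - 49)/(U + 232) + 274)*49 = ((-43 - 49)/(-150 + 232) + 274)*49 = (-92/82 + 274)*49 = (-92*1/82 + 274)*49 = (-46/41 + 274)*49 = (11188/41)*49 = 548212/41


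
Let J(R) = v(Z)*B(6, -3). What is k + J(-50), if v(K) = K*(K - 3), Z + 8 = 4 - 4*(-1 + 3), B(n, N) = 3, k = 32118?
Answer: 32658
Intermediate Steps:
Z = -12 (Z = -8 + (4 - 4*(-1 + 3)) = -8 + (4 - 4*2) = -8 + (4 - 1*8) = -8 + (4 - 8) = -8 - 4 = -12)
v(K) = K*(-3 + K)
J(R) = 540 (J(R) = -12*(-3 - 12)*3 = -12*(-15)*3 = 180*3 = 540)
k + J(-50) = 32118 + 540 = 32658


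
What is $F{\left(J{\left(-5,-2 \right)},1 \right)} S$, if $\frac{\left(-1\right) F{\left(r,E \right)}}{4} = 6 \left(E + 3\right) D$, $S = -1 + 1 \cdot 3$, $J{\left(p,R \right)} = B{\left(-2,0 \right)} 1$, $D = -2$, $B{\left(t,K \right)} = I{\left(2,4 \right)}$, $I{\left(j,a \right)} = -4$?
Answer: $384$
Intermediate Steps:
$B{\left(t,K \right)} = -4$
$J{\left(p,R \right)} = -4$ ($J{\left(p,R \right)} = \left(-4\right) 1 = -4$)
$S = 2$ ($S = -1 + 3 = 2$)
$F{\left(r,E \right)} = 144 + 48 E$ ($F{\left(r,E \right)} = - 4 \cdot 6 \left(E + 3\right) \left(-2\right) = - 4 \cdot 6 \left(3 + E\right) \left(-2\right) = - 4 \left(18 + 6 E\right) \left(-2\right) = - 4 \left(-36 - 12 E\right) = 144 + 48 E$)
$F{\left(J{\left(-5,-2 \right)},1 \right)} S = \left(144 + 48 \cdot 1\right) 2 = \left(144 + 48\right) 2 = 192 \cdot 2 = 384$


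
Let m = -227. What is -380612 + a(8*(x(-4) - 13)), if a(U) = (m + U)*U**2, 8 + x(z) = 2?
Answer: -9137028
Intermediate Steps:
x(z) = -6 (x(z) = -8 + 2 = -6)
a(U) = U**2*(-227 + U) (a(U) = (-227 + U)*U**2 = U**2*(-227 + U))
-380612 + a(8*(x(-4) - 13)) = -380612 + (8*(-6 - 13))**2*(-227 + 8*(-6 - 13)) = -380612 + (8*(-19))**2*(-227 + 8*(-19)) = -380612 + (-152)**2*(-227 - 152) = -380612 + 23104*(-379) = -380612 - 8756416 = -9137028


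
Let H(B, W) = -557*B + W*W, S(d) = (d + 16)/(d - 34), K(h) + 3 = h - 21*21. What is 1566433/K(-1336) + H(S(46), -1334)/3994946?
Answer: -4690989570361/5333252910 ≈ -879.57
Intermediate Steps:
K(h) = -444 + h (K(h) = -3 + (h - 21*21) = -3 + (h - 441) = -3 + (-441 + h) = -444 + h)
S(d) = (16 + d)/(-34 + d)
H(B, W) = W² - 557*B (H(B, W) = -557*B + W² = W² - 557*B)
1566433/K(-1336) + H(S(46), -1334)/3994946 = 1566433/(-444 - 1336) + ((-1334)² - 557*(16 + 46)/(-34 + 46))/3994946 = 1566433/(-1780) + (1779556 - 557*62/12)*(1/3994946) = 1566433*(-1/1780) + (1779556 - 557*62/12)*(1/3994946) = -1566433/1780 + (1779556 - 557*31/6)*(1/3994946) = -1566433/1780 + (1779556 - 17267/6)*(1/3994946) = -1566433/1780 + (10660069/6)*(1/3994946) = -1566433/1780 + 10660069/23969676 = -4690989570361/5333252910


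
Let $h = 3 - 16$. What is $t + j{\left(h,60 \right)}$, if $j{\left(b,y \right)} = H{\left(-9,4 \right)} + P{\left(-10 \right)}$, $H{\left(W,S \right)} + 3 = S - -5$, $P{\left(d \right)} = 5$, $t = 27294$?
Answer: $27305$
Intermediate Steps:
$H{\left(W,S \right)} = 2 + S$ ($H{\left(W,S \right)} = -3 + \left(S - -5\right) = -3 + \left(S + 5\right) = -3 + \left(5 + S\right) = 2 + S$)
$h = -13$ ($h = 3 - 16 = -13$)
$j{\left(b,y \right)} = 11$ ($j{\left(b,y \right)} = \left(2 + 4\right) + 5 = 6 + 5 = 11$)
$t + j{\left(h,60 \right)} = 27294 + 11 = 27305$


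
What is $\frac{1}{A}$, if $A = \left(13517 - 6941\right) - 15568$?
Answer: $- \frac{1}{8992} \approx -0.00011121$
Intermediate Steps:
$A = -8992$ ($A = 6576 - 15568 = -8992$)
$\frac{1}{A} = \frac{1}{-8992} = - \frac{1}{8992}$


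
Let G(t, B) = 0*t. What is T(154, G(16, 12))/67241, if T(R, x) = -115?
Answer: -115/67241 ≈ -0.0017103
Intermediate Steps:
G(t, B) = 0
T(154, G(16, 12))/67241 = -115/67241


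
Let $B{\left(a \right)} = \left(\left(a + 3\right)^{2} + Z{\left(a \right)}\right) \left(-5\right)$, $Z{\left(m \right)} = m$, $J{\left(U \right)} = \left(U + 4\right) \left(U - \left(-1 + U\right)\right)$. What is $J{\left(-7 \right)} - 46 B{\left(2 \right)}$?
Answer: $6207$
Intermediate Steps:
$J{\left(U \right)} = 4 + U$ ($J{\left(U \right)} = \left(4 + U\right) 1 = 4 + U$)
$B{\left(a \right)} = - 5 a - 5 \left(3 + a\right)^{2}$ ($B{\left(a \right)} = \left(\left(a + 3\right)^{2} + a\right) \left(-5\right) = \left(\left(3 + a\right)^{2} + a\right) \left(-5\right) = \left(a + \left(3 + a\right)^{2}\right) \left(-5\right) = - 5 a - 5 \left(3 + a\right)^{2}$)
$J{\left(-7 \right)} - 46 B{\left(2 \right)} = \left(4 - 7\right) - 46 \left(\left(-5\right) 2 - 5 \left(3 + 2\right)^{2}\right) = -3 - 46 \left(-10 - 5 \cdot 5^{2}\right) = -3 - 46 \left(-10 - 125\right) = -3 - -6210 = -3 + 6210 = 6207$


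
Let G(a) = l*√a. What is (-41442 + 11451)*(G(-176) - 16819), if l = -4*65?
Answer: 504418629 + 31190640*I*√11 ≈ 5.0442e+8 + 1.0345e+8*I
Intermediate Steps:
l = -260
G(a) = -260*√a
(-41442 + 11451)*(G(-176) - 16819) = (-41442 + 11451)*(-1040*I*√11 - 16819) = -29991*(-1040*I*√11 - 16819) = -29991*(-16819 - 1040*I*√11) = 504418629 + 31190640*I*√11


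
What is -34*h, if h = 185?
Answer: -6290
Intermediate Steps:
-34*h = -34*185 = -6290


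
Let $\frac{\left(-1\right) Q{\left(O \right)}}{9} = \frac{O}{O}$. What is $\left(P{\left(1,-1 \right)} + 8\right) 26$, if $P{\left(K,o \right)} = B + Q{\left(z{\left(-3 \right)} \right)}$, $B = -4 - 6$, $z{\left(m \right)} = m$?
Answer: $-286$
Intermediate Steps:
$Q{\left(O \right)} = -9$ ($Q{\left(O \right)} = - 9 \frac{O}{O} = \left(-9\right) 1 = -9$)
$B = -10$ ($B = -4 - 6 = -10$)
$P{\left(K,o \right)} = -19$ ($P{\left(K,o \right)} = -10 - 9 = -19$)
$\left(P{\left(1,-1 \right)} + 8\right) 26 = \left(-19 + 8\right) 26 = \left(-11\right) 26 = -286$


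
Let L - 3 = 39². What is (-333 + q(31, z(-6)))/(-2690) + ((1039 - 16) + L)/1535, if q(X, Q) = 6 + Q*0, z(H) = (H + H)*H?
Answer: 294135/165166 ≈ 1.7808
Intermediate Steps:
z(H) = 2*H² (z(H) = (2*H)*H = 2*H²)
L = 1524 (L = 3 + 39² = 3 + 1521 = 1524)
q(X, Q) = 6 (q(X, Q) = 6 + 0 = 6)
(-333 + q(31, z(-6)))/(-2690) + ((1039 - 16) + L)/1535 = (-333 + 6)/(-2690) + ((1039 - 16) + 1524)/1535 = -327*(-1/2690) + (1023 + 1524)*(1/1535) = 327/2690 + 2547*(1/1535) = 327/2690 + 2547/1535 = 294135/165166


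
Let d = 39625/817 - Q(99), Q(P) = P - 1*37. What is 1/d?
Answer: -817/11029 ≈ -0.074077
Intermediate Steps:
Q(P) = -37 + P (Q(P) = P - 37 = -37 + P)
d = -11029/817 (d = 39625/817 - (-37 + 99) = 39625*(1/817) - 1*62 = 39625/817 - 62 = -11029/817 ≈ -13.499)
1/d = 1/(-11029/817) = -817/11029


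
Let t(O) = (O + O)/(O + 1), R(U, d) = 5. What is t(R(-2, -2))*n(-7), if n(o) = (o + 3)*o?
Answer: 140/3 ≈ 46.667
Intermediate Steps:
t(O) = 2*O/(1 + O) (t(O) = (2*O)/(1 + O) = 2*O/(1 + O))
n(o) = o*(3 + o) (n(o) = (3 + o)*o = o*(3 + o))
t(R(-2, -2))*n(-7) = (2*5/(1 + 5))*(-7*(3 - 7)) = (2*5/6)*(-7*(-4)) = (2*5*(1/6))*28 = (5/3)*28 = 140/3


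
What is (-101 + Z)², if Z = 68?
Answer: 1089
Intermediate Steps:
(-101 + Z)² = (-101 + 68)² = (-33)² = 1089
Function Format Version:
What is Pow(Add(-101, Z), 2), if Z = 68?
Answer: 1089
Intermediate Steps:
Pow(Add(-101, Z), 2) = Pow(Add(-101, 68), 2) = Pow(-33, 2) = 1089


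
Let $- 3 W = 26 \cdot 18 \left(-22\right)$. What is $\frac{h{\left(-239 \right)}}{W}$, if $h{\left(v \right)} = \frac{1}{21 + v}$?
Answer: $- \frac{1}{748176} \approx -1.3366 \cdot 10^{-6}$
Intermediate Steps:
$W = 3432$ ($W = - \frac{26 \cdot 18 \left(-22\right)}{3} = - \frac{468 \left(-22\right)}{3} = \left(- \frac{1}{3}\right) \left(-10296\right) = 3432$)
$\frac{h{\left(-239 \right)}}{W} = \frac{1}{\left(21 - 239\right) 3432} = \frac{1}{-218} \cdot \frac{1}{3432} = \left(- \frac{1}{218}\right) \frac{1}{3432} = - \frac{1}{748176}$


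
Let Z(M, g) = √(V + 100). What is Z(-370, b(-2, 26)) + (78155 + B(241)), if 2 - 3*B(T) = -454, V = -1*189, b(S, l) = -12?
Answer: 78307 + I*√89 ≈ 78307.0 + 9.434*I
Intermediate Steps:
V = -189
B(T) = 152 (B(T) = ⅔ - ⅓*(-454) = ⅔ + 454/3 = 152)
Z(M, g) = I*√89 (Z(M, g) = √(-189 + 100) = √(-89) = I*√89)
Z(-370, b(-2, 26)) + (78155 + B(241)) = I*√89 + (78155 + 152) = I*√89 + 78307 = 78307 + I*√89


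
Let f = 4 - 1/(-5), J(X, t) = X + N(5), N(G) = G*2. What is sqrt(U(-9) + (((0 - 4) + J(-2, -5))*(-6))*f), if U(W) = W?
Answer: 3*I*sqrt(305)/5 ≈ 10.479*I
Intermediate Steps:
N(G) = 2*G
J(X, t) = 10 + X (J(X, t) = X + 2*5 = X + 10 = 10 + X)
f = 21/5 (f = 4 - 1*(-1/5) = 4 + 1/5 = 21/5 ≈ 4.2000)
sqrt(U(-9) + (((0 - 4) + J(-2, -5))*(-6))*f) = sqrt(-9 + (((0 - 4) + (10 - 2))*(-6))*(21/5)) = sqrt(-9 + ((-4 + 8)*(-6))*(21/5)) = sqrt(-9 + (4*(-6))*(21/5)) = sqrt(-9 - 24*21/5) = sqrt(-9 - 504/5) = sqrt(-549/5) = 3*I*sqrt(305)/5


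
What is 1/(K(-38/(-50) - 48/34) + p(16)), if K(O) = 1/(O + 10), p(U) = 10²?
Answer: 3973/397725 ≈ 0.0099893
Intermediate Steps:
p(U) = 100
K(O) = 1/(10 + O)
1/(K(-38/(-50) - 48/34) + p(16)) = 1/(1/(10 + (-38/(-50) - 48/34)) + 100) = 1/(1/(10 + (-38*(-1/50) - 48*1/34)) + 100) = 1/(1/(10 + (19/25 - 24/17)) + 100) = 1/(1/(10 - 277/425) + 100) = 1/(1/(3973/425) + 100) = 1/(425/3973 + 100) = 1/(397725/3973) = 3973/397725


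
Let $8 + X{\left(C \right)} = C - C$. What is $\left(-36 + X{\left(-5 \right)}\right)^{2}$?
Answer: $1936$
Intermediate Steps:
$X{\left(C \right)} = -8$ ($X{\left(C \right)} = -8 + \left(C - C\right) = -8 + 0 = -8$)
$\left(-36 + X{\left(-5 \right)}\right)^{2} = \left(-36 - 8\right)^{2} = \left(-44\right)^{2} = 1936$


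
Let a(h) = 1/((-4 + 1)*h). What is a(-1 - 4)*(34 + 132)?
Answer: 166/15 ≈ 11.067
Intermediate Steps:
a(h) = -1/(3*h) (a(h) = 1/((-3)*h) = -1/(3*h))
a(-1 - 4)*(34 + 132) = (-1/(3*(-1 - 4)))*(34 + 132) = -⅓/(-5)*166 = -⅓*(-⅕)*166 = (1/15)*166 = 166/15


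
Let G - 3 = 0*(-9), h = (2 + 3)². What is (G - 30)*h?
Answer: -675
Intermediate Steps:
h = 25 (h = 5² = 25)
G = 3 (G = 3 + 0*(-9) = 3 + 0 = 3)
(G - 30)*h = (3 - 30)*25 = -27*25 = -675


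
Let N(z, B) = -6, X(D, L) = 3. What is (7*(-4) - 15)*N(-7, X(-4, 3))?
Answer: 258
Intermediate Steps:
(7*(-4) - 15)*N(-7, X(-4, 3)) = (7*(-4) - 15)*(-6) = (-28 - 15)*(-6) = -43*(-6) = 258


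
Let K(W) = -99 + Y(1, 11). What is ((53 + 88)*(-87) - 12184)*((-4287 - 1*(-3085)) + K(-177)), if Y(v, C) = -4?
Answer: 31908555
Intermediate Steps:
K(W) = -103 (K(W) = -99 - 4 = -103)
((53 + 88)*(-87) - 12184)*((-4287 - 1*(-3085)) + K(-177)) = ((53 + 88)*(-87) - 12184)*((-4287 - 1*(-3085)) - 103) = (141*(-87) - 12184)*((-4287 + 3085) - 103) = (-12267 - 12184)*(-1202 - 103) = -24451*(-1305) = 31908555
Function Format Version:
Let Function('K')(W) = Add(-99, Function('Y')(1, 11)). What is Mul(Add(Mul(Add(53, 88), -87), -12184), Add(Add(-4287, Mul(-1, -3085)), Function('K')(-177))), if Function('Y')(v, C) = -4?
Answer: 31908555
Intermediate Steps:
Function('K')(W) = -103 (Function('K')(W) = Add(-99, -4) = -103)
Mul(Add(Mul(Add(53, 88), -87), -12184), Add(Add(-4287, Mul(-1, -3085)), Function('K')(-177))) = Mul(Add(Mul(Add(53, 88), -87), -12184), Add(Add(-4287, Mul(-1, -3085)), -103)) = Mul(Add(Mul(141, -87), -12184), Add(Add(-4287, 3085), -103)) = Mul(Add(-12267, -12184), Add(-1202, -103)) = Mul(-24451, -1305) = 31908555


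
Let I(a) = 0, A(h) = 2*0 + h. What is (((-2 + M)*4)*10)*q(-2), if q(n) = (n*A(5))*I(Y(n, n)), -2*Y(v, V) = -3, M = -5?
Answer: 0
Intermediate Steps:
Y(v, V) = 3/2 (Y(v, V) = -1/2*(-3) = 3/2)
A(h) = h (A(h) = 0 + h = h)
q(n) = 0 (q(n) = (n*5)*0 = (5*n)*0 = 0)
(((-2 + M)*4)*10)*q(-2) = (((-2 - 5)*4)*10)*0 = (-7*4*10)*0 = -28*10*0 = -280*0 = 0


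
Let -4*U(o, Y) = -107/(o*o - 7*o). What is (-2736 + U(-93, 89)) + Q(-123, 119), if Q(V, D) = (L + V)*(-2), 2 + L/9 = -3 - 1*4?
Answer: -86601493/37200 ≈ -2328.0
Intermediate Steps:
L = -81 (L = -18 + 9*(-3 - 1*4) = -18 + 9*(-3 - 4) = -18 + 9*(-7) = -18 - 63 = -81)
U(o, Y) = 107/(4*(o² - 7*o)) (U(o, Y) = -(-107)/(4*(o*o - 7*o)) = -(-107)/(4*(o² - 7*o)) = 107/(4*(o² - 7*o)))
Q(V, D) = 162 - 2*V (Q(V, D) = (-81 + V)*(-2) = 162 - 2*V)
(-2736 + U(-93, 89)) + Q(-123, 119) = (-2736 + (107/4)/(-93*(-7 - 93))) + (162 - 2*(-123)) = (-2736 + (107/4)*(-1/93)/(-100)) + (162 + 246) = (-2736 + (107/4)*(-1/93)*(-1/100)) + 408 = (-2736 + 107/37200) + 408 = -101779093/37200 + 408 = -86601493/37200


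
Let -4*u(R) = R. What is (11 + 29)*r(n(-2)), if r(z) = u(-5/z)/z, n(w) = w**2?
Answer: 25/8 ≈ 3.1250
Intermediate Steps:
u(R) = -R/4
r(z) = 5/(4*z**2) (r(z) = (-(-5)/(4*z))/z = (5/(4*z))/z = 5/(4*z**2))
(11 + 29)*r(n(-2)) = (11 + 29)*(5/(4*((-2)**2)**2)) = 40*((5/4)/4**2) = 40*((5/4)*(1/16)) = 40*(5/64) = 25/8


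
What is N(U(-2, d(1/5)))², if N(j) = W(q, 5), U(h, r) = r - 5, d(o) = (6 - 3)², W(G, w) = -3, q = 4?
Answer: 9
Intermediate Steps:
d(o) = 9 (d(o) = 3² = 9)
U(h, r) = -5 + r
N(j) = -3
N(U(-2, d(1/5)))² = (-3)² = 9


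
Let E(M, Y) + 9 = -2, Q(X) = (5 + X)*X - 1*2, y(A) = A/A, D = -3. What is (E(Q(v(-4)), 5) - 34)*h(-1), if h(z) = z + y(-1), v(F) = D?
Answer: 0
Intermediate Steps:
y(A) = 1
v(F) = -3
h(z) = 1 + z (h(z) = z + 1 = 1 + z)
Q(X) = -2 + X*(5 + X) (Q(X) = X*(5 + X) - 2 = -2 + X*(5 + X))
E(M, Y) = -11 (E(M, Y) = -9 - 2 = -11)
(E(Q(v(-4)), 5) - 34)*h(-1) = (-11 - 34)*(1 - 1) = -45*0 = 0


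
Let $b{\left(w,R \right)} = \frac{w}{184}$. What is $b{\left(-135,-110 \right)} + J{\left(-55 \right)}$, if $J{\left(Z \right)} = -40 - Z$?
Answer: $\frac{2625}{184} \approx 14.266$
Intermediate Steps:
$b{\left(w,R \right)} = \frac{w}{184}$ ($b{\left(w,R \right)} = w \frac{1}{184} = \frac{w}{184}$)
$b{\left(-135,-110 \right)} + J{\left(-55 \right)} = \frac{1}{184} \left(-135\right) - -15 = - \frac{135}{184} + \left(-40 + 55\right) = - \frac{135}{184} + 15 = \frac{2625}{184}$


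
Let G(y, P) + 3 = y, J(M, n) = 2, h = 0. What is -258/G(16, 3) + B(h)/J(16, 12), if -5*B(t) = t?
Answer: -258/13 ≈ -19.846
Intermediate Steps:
G(y, P) = -3 + y
B(t) = -t/5
-258/G(16, 3) + B(h)/J(16, 12) = -258/(-3 + 16) - ⅕*0/2 = -258/13 + 0*(½) = -258*1/13 + 0 = -258/13 + 0 = -258/13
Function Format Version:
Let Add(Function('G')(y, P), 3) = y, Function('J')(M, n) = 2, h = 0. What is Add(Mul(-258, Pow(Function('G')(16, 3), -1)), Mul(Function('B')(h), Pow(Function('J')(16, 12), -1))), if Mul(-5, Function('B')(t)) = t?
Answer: Rational(-258, 13) ≈ -19.846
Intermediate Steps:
Function('G')(y, P) = Add(-3, y)
Function('B')(t) = Mul(Rational(-1, 5), t)
Add(Mul(-258, Pow(Function('G')(16, 3), -1)), Mul(Function('B')(h), Pow(Function('J')(16, 12), -1))) = Add(Mul(-258, Pow(Add(-3, 16), -1)), Mul(Mul(Rational(-1, 5), 0), Pow(2, -1))) = Add(Mul(-258, Pow(13, -1)), Mul(0, Rational(1, 2))) = Add(Mul(-258, Rational(1, 13)), 0) = Add(Rational(-258, 13), 0) = Rational(-258, 13)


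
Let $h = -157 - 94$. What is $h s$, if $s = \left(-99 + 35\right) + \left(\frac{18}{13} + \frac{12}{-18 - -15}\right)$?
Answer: $\frac{217366}{13} \approx 16720.0$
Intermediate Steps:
$s = - \frac{866}{13}$ ($s = -64 + \left(18 \cdot \frac{1}{13} + \frac{12}{-18 + 15}\right) = -64 + \left(\frac{18}{13} + \frac{12}{-3}\right) = -64 + \left(\frac{18}{13} + 12 \left(- \frac{1}{3}\right)\right) = -64 + \left(\frac{18}{13} - 4\right) = -64 - \frac{34}{13} = - \frac{866}{13} \approx -66.615$)
$h = -251$ ($h = -157 - 94 = -251$)
$h s = \left(-251\right) \left(- \frac{866}{13}\right) = \frac{217366}{13}$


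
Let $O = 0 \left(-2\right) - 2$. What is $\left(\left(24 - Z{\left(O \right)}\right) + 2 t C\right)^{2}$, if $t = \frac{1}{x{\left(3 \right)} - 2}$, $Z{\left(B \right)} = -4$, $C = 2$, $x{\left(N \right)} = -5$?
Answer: $\frac{36864}{49} \approx 752.33$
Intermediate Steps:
$O = -2$ ($O = 0 - 2 = -2$)
$t = - \frac{1}{7}$ ($t = \frac{1}{-5 - 2} = \frac{1}{-7} = - \frac{1}{7} \approx -0.14286$)
$\left(\left(24 - Z{\left(O \right)}\right) + 2 t C\right)^{2} = \left(\left(24 - -4\right) + 2 \left(- \frac{1}{7}\right) 2\right)^{2} = \left(\left(24 + 4\right) - \frac{4}{7}\right)^{2} = \left(28 - \frac{4}{7}\right)^{2} = \left(\frac{192}{7}\right)^{2} = \frac{36864}{49}$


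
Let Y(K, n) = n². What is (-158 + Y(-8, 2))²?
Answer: 23716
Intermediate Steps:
(-158 + Y(-8, 2))² = (-158 + 2²)² = (-158 + 4)² = (-154)² = 23716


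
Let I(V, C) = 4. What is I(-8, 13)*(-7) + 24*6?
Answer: 116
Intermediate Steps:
I(-8, 13)*(-7) + 24*6 = 4*(-7) + 24*6 = -28 + 144 = 116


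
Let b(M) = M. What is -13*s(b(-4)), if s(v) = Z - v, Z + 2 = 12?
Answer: -182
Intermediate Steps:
Z = 10 (Z = -2 + 12 = 10)
s(v) = 10 - v
-13*s(b(-4)) = -13*(10 - 1*(-4)) = -13*(10 + 4) = -13*14 = -182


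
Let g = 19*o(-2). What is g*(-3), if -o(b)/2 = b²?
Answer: 456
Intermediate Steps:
o(b) = -2*b²
g = -152 (g = 19*(-2*(-2)²) = 19*(-2*4) = 19*(-8) = -152)
g*(-3) = -152*(-3) = 456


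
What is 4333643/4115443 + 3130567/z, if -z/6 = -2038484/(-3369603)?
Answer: -14470933411416710957/16778529416824 ≈ -8.6247e+5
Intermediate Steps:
z = -4076968/1123201 (z = -(-12230904)/(-3369603) = -(-12230904)*(-1)/3369603 = -6*2038484/3369603 = -4076968/1123201 ≈ -3.6298)
4333643/4115443 + 3130567/z = 4333643/4115443 + 3130567/(-4076968/1123201) = 4333643*(1/4115443) + 3130567*(-1123201/4076968) = 4333643/4115443 - 3516255984967/4076968 = -14470933411416710957/16778529416824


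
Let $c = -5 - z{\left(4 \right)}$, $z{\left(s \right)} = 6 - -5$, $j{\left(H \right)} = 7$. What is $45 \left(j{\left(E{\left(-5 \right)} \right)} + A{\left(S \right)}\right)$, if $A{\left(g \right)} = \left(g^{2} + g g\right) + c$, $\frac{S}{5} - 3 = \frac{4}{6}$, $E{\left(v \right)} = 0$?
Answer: $29845$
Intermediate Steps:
$z{\left(s \right)} = 11$ ($z{\left(s \right)} = 6 + 5 = 11$)
$c = -16$ ($c = -5 - 11 = -16$)
$S = \frac{55}{3}$ ($S = 15 + 5 \cdot \frac{4}{6} = 15 + 5 \cdot 4 \cdot \frac{1}{6} = 15 + 5 \cdot \frac{2}{3} = 15 + \frac{10}{3} = \frac{55}{3} \approx 18.333$)
$A{\left(g \right)} = -16 + 2 g^{2}$ ($A{\left(g \right)} = \left(g^{2} + g g\right) - 16 = \left(g^{2} + g^{2}\right) - 16 = 2 g^{2} - 16 = -16 + 2 g^{2}$)
$45 \left(j{\left(E{\left(-5 \right)} \right)} + A{\left(S \right)}\right) = 45 \left(7 - \left(16 - 2 \left(\frac{55}{3}\right)^{2}\right)\right) = 45 \left(7 + \left(-16 + 2 \cdot \frac{3025}{9}\right)\right) = 45 \left(7 + \left(-16 + \frac{6050}{9}\right)\right) = 45 \left(7 + \frac{5906}{9}\right) = 45 \cdot \frac{5969}{9} = 29845$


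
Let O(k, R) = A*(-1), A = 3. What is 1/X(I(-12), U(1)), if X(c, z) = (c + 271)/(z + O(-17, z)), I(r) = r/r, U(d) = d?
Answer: -1/136 ≈ -0.0073529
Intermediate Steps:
I(r) = 1
O(k, R) = -3 (O(k, R) = 3*(-1) = -3)
X(c, z) = (271 + c)/(-3 + z) (X(c, z) = (c + 271)/(z - 3) = (271 + c)/(-3 + z))
1/X(I(-12), U(1)) = 1/((271 + 1)/(-3 + 1)) = 1/(272/(-2)) = 1/(-½*272) = 1/(-136) = -1/136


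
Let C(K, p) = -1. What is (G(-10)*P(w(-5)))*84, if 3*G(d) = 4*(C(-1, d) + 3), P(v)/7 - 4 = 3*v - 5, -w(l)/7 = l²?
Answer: -824768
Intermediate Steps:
w(l) = -7*l²
P(v) = -7 + 21*v (P(v) = 28 + 7*(3*v - 5) = 28 + 7*(-5 + 3*v) = 28 + (-35 + 21*v) = -7 + 21*v)
G(d) = 8/3 (G(d) = (4*(-1 + 3))/3 = (4*2)/3 = (⅓)*8 = 8/3)
(G(-10)*P(w(-5)))*84 = (8*(-7 + 21*(-7*(-5)²))/3)*84 = (8*(-7 + 21*(-7*25))/3)*84 = (8*(-7 + 21*(-175))/3)*84 = (8*(-7 - 3675)/3)*84 = ((8/3)*(-3682))*84 = -29456/3*84 = -824768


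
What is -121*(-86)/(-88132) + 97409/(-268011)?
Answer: -516989657/1073652066 ≈ -0.48152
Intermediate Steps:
-121*(-86)/(-88132) + 97409/(-268011) = 10406*(-1/88132) + 97409*(-1/268011) = -473/4006 - 97409/268011 = -516989657/1073652066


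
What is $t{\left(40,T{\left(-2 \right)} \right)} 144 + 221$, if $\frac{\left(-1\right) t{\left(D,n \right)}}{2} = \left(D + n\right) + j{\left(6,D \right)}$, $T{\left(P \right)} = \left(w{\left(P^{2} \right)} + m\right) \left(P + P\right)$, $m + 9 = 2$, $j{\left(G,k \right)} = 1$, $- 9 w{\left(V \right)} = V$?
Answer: $-20163$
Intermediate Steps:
$w{\left(V \right)} = - \frac{V}{9}$
$m = -7$ ($m = -9 + 2 = -7$)
$T{\left(P \right)} = 2 P \left(-7 - \frac{P^{2}}{9}\right)$ ($T{\left(P \right)} = \left(- \frac{P^{2}}{9} - 7\right) \left(P + P\right) = \left(-7 - \frac{P^{2}}{9}\right) 2 P = 2 P \left(-7 - \frac{P^{2}}{9}\right)$)
$t{\left(D,n \right)} = -2 - 2 D - 2 n$ ($t{\left(D,n \right)} = - 2 \left(\left(D + n\right) + 1\right) = - 2 \left(1 + D + n\right) = -2 - 2 D - 2 n$)
$t{\left(40,T{\left(-2 \right)} \right)} 144 + 221 = \left(-2 - 80 - 2 \left(\left(- \frac{2}{9}\right) \left(-2\right) \left(63 + \left(-2\right)^{2}\right)\right)\right) 144 + 221 = \left(-2 - 80 - 2 \left(\left(- \frac{2}{9}\right) \left(-2\right) \left(63 + 4\right)\right)\right) 144 + 221 = \left(-2 - 80 - 2 \left(\left(- \frac{2}{9}\right) \left(-2\right) 67\right)\right) 144 + 221 = \left(-2 - 80 - \frac{536}{9}\right) 144 + 221 = \left(- \frac{1274}{9}\right) 144 + 221 = -20384 + 221 = -20163$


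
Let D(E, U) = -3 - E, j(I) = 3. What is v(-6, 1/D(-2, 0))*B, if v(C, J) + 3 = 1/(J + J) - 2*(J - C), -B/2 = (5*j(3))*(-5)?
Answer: -2025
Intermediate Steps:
B = 150 (B = -2*5*3*(-5) = -30*(-5) = -2*(-75) = 150)
v(C, J) = -3 + 1/(2*J) - 2*J + 2*C (v(C, J) = -3 + (1/(J + J) - 2*(J - C)) = -3 + (1/(2*J) + (-2*J + 2*C)) = -3 + (1/(2*J) - 2*J + 2*C) = -3 + 1/(2*J) - 2*J + 2*C)
v(-6, 1/D(-2, 0))*B = (-3 + 1/(2*(1/(-3 - 1*(-2)))) - 2/(-3 - 1*(-2)) + 2*(-6))*150 = (-3 + 1/(2*(1/(-3 + 2))) - 2/(-3 + 2) - 12)*150 = (-3 + 1/(2*(1/(-1))) - 2/(-1) - 12)*150 = (-3 + (½)/(-1) - 2*(-1) - 12)*150 = (-3 + (½)*(-1) + 2 - 12)*150 = (-3 - ½ + 2 - 12)*150 = -27/2*150 = -2025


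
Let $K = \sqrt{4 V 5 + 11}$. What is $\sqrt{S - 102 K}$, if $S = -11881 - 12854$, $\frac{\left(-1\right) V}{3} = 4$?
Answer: $\sqrt{-24735 - 102 i \sqrt{229}} \approx 4.9048 - 157.35 i$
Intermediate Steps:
$V = -12$ ($V = \left(-3\right) 4 = -12$)
$K = i \sqrt{229}$ ($K = \sqrt{4 \left(-12\right) 5 + 11} = \sqrt{\left(-48\right) 5 + 11} = \sqrt{-240 + 11} = \sqrt{-229} = i \sqrt{229} \approx 15.133 i$)
$S = -24735$ ($S = -11881 - 12854 = -24735$)
$\sqrt{S - 102 K} = \sqrt{-24735 - 102 i \sqrt{229}}$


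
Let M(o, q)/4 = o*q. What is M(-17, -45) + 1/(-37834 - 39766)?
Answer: 237455999/77600 ≈ 3060.0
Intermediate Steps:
M(o, q) = 4*o*q (M(o, q) = 4*(o*q) = 4*o*q)
M(-17, -45) + 1/(-37834 - 39766) = 4*(-17)*(-45) + 1/(-37834 - 39766) = 3060 + 1/(-77600) = 3060 - 1/77600 = 237455999/77600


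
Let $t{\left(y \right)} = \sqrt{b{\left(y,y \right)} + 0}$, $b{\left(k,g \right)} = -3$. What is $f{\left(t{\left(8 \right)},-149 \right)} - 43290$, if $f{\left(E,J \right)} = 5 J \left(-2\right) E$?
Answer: $-43290 + 1490 i \sqrt{3} \approx -43290.0 + 2580.8 i$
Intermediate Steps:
$t{\left(y \right)} = i \sqrt{3}$ ($t{\left(y \right)} = \sqrt{-3 + 0} = \sqrt{-3} = i \sqrt{3}$)
$f{\left(E,J \right)} = - 10 E J$ ($f{\left(E,J \right)} = - 10 J E = - 10 E J$)
$f{\left(t{\left(8 \right)},-149 \right)} - 43290 = \left(-10\right) i \sqrt{3} \left(-149\right) - 43290 = 1490 i \sqrt{3} - 43290 = -43290 + 1490 i \sqrt{3}$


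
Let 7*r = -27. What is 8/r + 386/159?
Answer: 506/1431 ≈ 0.35360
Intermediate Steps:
r = -27/7 (r = (⅐)*(-27) = -27/7 ≈ -3.8571)
8/r + 386/159 = 8/(-27/7) + 386/159 = 8*(-7/27) + 386*(1/159) = -56/27 + 386/159 = 506/1431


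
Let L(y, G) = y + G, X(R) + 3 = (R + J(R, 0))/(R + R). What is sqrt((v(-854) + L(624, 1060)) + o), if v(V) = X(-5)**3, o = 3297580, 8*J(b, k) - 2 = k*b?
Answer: 3*sqrt(234613184110)/800 ≈ 1816.4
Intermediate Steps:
J(b, k) = 1/4 + b*k/8 (J(b, k) = 1/4 + (k*b)/8 = 1/4 + (b*k)/8 = 1/4 + b*k/8)
X(R) = -3 + (1/4 + R)/(2*R) (X(R) = -3 + (R + (1/4 + (1/8)*R*0))/(R + R) = -3 + (R + (1/4 + 0))/((2*R)) = -3 + (R + 1/4)*(1/(2*R)) = -3 + (1/4 + R)*(1/(2*R)) = -3 + (1/4 + R)/(2*R))
L(y, G) = G + y
v(V) = -1030301/64000 (v(V) = ((1/8)*(1 - 20*(-5))/(-5))**3 = ((1/8)*(-1/5)*(1 + 100))**3 = ((1/8)*(-1/5)*101)**3 = (-101/40)**3 = -1030301/64000)
sqrt((v(-854) + L(624, 1060)) + o) = sqrt((-1030301/64000 + (1060 + 624)) + 3297580) = sqrt((-1030301/64000 + 1684) + 3297580) = sqrt(106745699/64000 + 3297580) = sqrt(211151865699/64000) = 3*sqrt(234613184110)/800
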